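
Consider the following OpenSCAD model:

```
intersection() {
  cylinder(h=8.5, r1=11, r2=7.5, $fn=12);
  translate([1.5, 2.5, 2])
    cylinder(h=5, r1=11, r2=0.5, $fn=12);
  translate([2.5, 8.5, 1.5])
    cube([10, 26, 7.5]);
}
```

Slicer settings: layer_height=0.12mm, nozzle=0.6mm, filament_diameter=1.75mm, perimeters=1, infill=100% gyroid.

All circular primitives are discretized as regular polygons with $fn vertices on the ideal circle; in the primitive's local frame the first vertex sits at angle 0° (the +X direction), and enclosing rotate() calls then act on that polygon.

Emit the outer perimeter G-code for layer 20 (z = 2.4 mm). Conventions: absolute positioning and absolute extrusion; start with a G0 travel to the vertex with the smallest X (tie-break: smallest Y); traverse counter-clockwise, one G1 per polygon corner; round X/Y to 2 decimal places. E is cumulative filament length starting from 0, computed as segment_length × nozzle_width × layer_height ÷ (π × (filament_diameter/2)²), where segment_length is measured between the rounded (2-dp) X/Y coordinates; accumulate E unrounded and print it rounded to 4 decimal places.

G0 X2.50 Y8.50 Z2.40
G1 X5.18 Y8.50 E0.0802
G1 X5.01 Y8.67 E0.0874
G1 X2.50 Y9.34 E0.1652
G1 X2.50 Y8.50 E0.1903

At z = 2.4 mm: the cone: at t=0.282 of its height the radius interpolates to r₁+(r₂−r₁)t = 10.012, giving a regular 12-gon of that circumradius; the cone at (1.5, 2.5) contributes a regular 12-gon of circumradius 10.160 (interpolated between r1=11 and r2=0.5 at t=0.080); the cube at (2.5, 8.5) (footprint 10×26) is included at this height; Keeping only the common overlap: the cone at (1.5, 2.5) partially overlaps the cone; clipping to the common part keeps 247.48 mm²; the 10×26 cube at (2.5, 8.5) partially overlaps the running intersection; clipping to the common part keeps 1.28 mm² — 1 connected region. The outline is a single polygon with 4 vertices. Extrusion per mm of travel: 0.6 × 0.12 / (π × 0.875²) = 0.029934. Accumulating E over each segment gives final E = 0.1903.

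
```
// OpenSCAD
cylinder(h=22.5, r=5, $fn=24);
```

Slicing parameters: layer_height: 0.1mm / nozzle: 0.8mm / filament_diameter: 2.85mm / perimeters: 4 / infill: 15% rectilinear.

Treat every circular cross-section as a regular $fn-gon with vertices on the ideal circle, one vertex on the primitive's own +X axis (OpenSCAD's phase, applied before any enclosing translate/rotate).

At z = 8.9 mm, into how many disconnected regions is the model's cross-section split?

At z = 8.9 mm: the cylinder: section is a regular 24-gon, circumradius r=5. The result has 1 disconnected region.

1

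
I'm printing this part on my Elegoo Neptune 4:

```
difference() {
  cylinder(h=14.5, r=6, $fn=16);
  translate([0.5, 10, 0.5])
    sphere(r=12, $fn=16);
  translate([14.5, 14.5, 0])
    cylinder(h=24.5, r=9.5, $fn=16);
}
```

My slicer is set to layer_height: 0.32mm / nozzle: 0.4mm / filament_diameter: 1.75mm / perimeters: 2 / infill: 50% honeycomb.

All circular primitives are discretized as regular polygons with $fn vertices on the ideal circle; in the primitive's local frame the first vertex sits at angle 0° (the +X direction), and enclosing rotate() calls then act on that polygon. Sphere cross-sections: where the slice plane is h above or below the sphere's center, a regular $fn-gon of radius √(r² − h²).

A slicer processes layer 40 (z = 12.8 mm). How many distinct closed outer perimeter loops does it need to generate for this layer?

At z = 12.8 mm: the r=6 cylinder gives a regular 16-gon of circumradius 6 (constant along its height); the sphere at (0.5, 10) is not intersected at this z (|z−center|=12.300 > r=12); the cylinder at (14.5, 14.5): section is a regular 16-gon, circumradius r=9.5; Subtracting the remaining from the first: starting from the r=6 cylinder, the r=9.5 cylinder at (14.5, 14.5) misses the remaining region (no effect) — 1 connected region. The result has 1 disconnected region.

1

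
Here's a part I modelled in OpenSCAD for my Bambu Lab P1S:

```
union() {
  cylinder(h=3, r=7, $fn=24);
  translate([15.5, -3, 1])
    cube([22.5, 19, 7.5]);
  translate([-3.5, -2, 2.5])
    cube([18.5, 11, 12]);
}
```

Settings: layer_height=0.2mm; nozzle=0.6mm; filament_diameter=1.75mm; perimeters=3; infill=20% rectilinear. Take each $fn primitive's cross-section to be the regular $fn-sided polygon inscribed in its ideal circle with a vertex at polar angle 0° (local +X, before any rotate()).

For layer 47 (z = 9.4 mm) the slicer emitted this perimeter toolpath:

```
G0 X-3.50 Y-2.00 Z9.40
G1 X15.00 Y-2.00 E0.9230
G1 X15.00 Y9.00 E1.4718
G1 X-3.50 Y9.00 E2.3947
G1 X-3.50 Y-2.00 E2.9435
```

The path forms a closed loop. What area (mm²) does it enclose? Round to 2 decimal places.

203.50 mm²

Apply the shoelace formula to the sequence of (X, Y) vertices; enclosed area = 203.50 mm².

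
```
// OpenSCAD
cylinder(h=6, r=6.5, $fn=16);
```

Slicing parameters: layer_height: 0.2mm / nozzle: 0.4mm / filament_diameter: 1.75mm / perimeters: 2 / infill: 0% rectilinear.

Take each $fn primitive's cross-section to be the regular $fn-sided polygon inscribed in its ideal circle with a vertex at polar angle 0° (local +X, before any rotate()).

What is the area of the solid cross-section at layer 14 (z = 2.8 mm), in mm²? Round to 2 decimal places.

At z = 2.8 mm: the r=6.5 cylinder gives a regular 16-gon of circumradius 6.5 (constant along its height) (area = (16/2)·6.500²·sin(360°/16) = 129.35 mm²). Overall, the cross-section is a single solid region. Net area = 129.35 mm².

129.35 mm²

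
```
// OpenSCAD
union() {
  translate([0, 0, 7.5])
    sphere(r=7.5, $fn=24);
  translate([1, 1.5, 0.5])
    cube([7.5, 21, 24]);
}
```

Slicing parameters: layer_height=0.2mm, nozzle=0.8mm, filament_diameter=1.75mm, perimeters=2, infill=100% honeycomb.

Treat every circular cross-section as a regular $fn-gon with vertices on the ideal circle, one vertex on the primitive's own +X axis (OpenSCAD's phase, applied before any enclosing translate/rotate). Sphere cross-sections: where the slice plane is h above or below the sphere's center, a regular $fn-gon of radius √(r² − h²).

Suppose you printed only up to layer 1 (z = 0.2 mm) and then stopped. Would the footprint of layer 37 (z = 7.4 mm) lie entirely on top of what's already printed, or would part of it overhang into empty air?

part overhangs

Compare the two slices. At z = 0.2: the r=7.5 sphere contributes a regular 24-gon of circumradius √(7.5²−7.3²) = 1.720 (area = (24/2)·1.720²·sin(360°/24) = 9.19 mm²); the cube at (1, 1.5) is absent (z outside [0.5, 24.5]); Merging all regions: only the r=7.5 sphere is present, so the union is just that shape — area = 9.19 mm². At z = 7.4: the sphere: section is a regular 24-gon, circumradius = √(r²−h²) = √(7.5²−0.1²) = 7.499 (area = (24/2)·7.499²·sin(360°/24) = 174.67 mm²); the cube at (1, 1.5) (footprint 7.5×21) is included at this height (area 157.50 mm²); Taking the union: the regions partially overlap — summed areas 332.17 mm² minus the doubly-counted overlap 26.63 mm² gives 305.54 mm² — area = 305.54 mm². Checking containment: at z = 7.4 the cross-section extends beyond the z = 0.2 cross-section by about 296.34 mm².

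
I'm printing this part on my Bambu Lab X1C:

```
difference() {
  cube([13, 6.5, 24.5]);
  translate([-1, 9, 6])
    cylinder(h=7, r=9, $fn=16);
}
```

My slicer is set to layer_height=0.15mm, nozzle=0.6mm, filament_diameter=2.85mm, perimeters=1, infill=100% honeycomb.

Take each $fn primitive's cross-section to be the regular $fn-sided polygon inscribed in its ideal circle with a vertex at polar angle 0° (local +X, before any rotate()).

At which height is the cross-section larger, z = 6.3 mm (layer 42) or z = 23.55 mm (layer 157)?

Layer 42 (z = 6.3): the cube is present — its section is the full 13×6.5 rectangle (area 84.50 mm²); the r=9 cylinder at (-1, 9) contributes a regular 16-gon of circumradius 9 (area = (16/2)·9.000²·sin(360°/16) = 247.98 mm²); Taking the first minus the rest: starting from the 13×6.5 cube (84.50 mm²), the r=9 cylinder at (-1, 9) partially overlaps it — only the 33.72 mm² overlap (of its 247.98 mm²) is removed, clipping the outline — area = 50.78 mm². So its area = 50.78 mm². Layer 157 (z = 23.55): the cube is present — its section is the full 13×6.5 rectangle (area 84.50 mm²); the cylinder at (-1, 9) is not intersected at this z (z outside [6, 13]); Taking the first minus the rest: none of the subtracted shapes is present at this height, so the 13×6.5 cube is unchanged — area = 84.50 mm². So its area = 84.50 mm². Layer 157 is larger (84.50 vs 50.78 mm²).

layer 157 (z = 23.55 mm)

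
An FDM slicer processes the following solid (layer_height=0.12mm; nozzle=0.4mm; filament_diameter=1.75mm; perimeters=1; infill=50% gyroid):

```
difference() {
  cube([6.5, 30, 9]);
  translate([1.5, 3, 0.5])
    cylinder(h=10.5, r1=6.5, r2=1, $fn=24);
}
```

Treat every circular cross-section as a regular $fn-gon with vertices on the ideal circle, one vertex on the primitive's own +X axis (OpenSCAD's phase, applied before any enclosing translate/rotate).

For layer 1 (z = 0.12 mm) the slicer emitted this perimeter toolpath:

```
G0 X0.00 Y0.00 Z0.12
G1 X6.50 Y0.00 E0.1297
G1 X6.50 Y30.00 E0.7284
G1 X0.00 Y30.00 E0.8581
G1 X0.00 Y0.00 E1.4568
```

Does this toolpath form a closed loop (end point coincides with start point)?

Start point (G0): (0.00, 0.00). End point (last G1): the path returns to the start — closed.

yes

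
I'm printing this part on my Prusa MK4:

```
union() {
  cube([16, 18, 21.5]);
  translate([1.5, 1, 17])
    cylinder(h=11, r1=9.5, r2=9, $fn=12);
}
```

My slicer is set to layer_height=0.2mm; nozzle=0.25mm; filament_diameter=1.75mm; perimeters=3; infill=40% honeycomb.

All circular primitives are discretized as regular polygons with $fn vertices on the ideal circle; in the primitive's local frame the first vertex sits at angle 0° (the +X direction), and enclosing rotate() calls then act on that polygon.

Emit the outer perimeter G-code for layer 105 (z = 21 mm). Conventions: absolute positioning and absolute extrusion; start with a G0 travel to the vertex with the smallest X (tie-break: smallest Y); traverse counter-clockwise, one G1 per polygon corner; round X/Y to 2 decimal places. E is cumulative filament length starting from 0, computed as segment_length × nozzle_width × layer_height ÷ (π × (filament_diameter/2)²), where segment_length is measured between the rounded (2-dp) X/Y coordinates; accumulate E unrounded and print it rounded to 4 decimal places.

At z = 21 mm: the 16×18 cube contributes its full rectangle; the cone at (1.5, 1): at t=0.364 of its height the radius interpolates to r₁+(r₂−r₁)t = 9.318, giving a regular 12-gon of that circumradius; Combining (union): the regions partially overlap (shared area 89.48 mm²), so overlapping operands fuse into one piece — 1 connected region. The outline is a single polygon with 13 vertices. Extrusion per mm of travel: 0.25 × 0.2 / (π × 0.875²) = 0.020788. Accumulating E over each segment gives final E = 1.8367.

G0 X-7.82 Y1.00 Z21.00
G1 X-6.57 Y-3.66 E0.1003
G1 X-3.16 Y-7.07 E0.2005
G1 X1.50 Y-8.32 E0.3008
G1 X6.16 Y-7.07 E0.4011
G1 X9.57 Y-3.66 E0.5014
G1 X10.55 Y0.00 E0.5801
G1 X16.00 Y0.00 E0.6934
G1 X16.00 Y18.00 E1.0676
G1 X0.00 Y18.00 E1.4002
G1 X0.00 Y9.92 E1.5682
G1 X-3.16 Y9.07 E1.6362
G1 X-6.57 Y5.66 E1.7364
G1 X-7.82 Y1.00 E1.8367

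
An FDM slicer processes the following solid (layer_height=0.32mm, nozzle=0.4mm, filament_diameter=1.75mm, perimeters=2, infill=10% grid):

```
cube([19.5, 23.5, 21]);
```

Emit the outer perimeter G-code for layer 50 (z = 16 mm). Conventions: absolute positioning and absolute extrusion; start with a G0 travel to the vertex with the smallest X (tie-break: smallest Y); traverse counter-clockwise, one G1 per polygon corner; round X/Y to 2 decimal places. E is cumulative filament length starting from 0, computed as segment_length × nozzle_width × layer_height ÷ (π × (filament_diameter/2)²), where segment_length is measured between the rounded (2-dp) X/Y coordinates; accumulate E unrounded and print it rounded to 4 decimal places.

At z = 16 mm: the cube is present — its section is the full 19.5×23.5 rectangle. The outline is a single polygon with 4 vertices. Extrusion per mm of travel: 0.4 × 0.32 / (π × 0.875²) = 0.053216. Accumulating E over each segment gives final E = 4.5766.

G0 X0.00 Y0.00 Z16.00
G1 X19.50 Y0.00 E1.0377
G1 X19.50 Y23.50 E2.2883
G1 X0.00 Y23.50 E3.3260
G1 X0.00 Y0.00 E4.5766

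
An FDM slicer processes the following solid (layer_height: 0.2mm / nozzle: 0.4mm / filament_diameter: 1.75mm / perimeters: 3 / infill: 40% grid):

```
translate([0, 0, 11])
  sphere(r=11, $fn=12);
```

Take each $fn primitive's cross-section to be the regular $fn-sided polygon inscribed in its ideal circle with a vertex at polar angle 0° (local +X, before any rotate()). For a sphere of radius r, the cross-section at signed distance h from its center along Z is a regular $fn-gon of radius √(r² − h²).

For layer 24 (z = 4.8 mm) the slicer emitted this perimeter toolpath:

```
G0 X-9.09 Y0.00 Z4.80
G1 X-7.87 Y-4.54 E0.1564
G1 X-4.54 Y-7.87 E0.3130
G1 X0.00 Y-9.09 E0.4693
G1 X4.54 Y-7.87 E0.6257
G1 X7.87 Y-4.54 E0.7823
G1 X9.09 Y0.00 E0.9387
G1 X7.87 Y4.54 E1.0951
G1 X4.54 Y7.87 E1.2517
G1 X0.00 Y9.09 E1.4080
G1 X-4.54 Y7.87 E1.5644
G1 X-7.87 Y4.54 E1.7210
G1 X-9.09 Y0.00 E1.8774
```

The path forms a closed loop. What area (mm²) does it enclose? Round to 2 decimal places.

Apply the shoelace formula to the sequence of (X, Y) vertices; enclosed area = 247.72 mm².

247.72 mm²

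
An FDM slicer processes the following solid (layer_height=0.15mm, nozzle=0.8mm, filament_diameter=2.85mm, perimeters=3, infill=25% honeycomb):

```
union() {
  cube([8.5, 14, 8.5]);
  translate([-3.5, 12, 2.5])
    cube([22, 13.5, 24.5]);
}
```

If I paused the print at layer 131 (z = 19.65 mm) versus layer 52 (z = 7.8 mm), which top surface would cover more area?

layer 52 (z = 7.8 mm)

Layer 131 (z = 19.65): the cube is not intersected at this z (z outside [0, 8.5]); the cube at (-3.5, 12) (footprint 22×13.5) is included at this height (area 297.00 mm²); Combining (union): only the 22×13.5 cube at (-3.5, 12) is present, so the union is just that shape — area = 297.00 mm². So its area = 297.00 mm². Layer 52 (z = 7.8): the cube (footprint 8.5×14) is included at this height (area 119.00 mm²); the 22×13.5 cube at (-3.5, 12) contributes its full rectangle (area 297.00 mm²); Combining (union): the regions partially overlap — summed areas 416.00 mm² minus the doubly-counted overlap 17.00 mm² gives 399.00 mm² — area = 399.00 mm². So its area = 399.00 mm². Layer 52 is larger (399.00 vs 297.00 mm²).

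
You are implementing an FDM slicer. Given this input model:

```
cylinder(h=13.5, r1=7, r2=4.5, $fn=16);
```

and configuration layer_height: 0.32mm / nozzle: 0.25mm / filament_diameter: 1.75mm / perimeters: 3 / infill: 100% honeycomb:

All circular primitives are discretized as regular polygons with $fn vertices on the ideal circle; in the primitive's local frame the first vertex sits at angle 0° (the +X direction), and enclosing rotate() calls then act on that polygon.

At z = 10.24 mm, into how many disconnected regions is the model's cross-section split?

At z = 10.24 mm: the cone (r1=7→r2=4.5) has section circumradius 5.104 here — a regular 16-gon. The result has 1 disconnected region.

1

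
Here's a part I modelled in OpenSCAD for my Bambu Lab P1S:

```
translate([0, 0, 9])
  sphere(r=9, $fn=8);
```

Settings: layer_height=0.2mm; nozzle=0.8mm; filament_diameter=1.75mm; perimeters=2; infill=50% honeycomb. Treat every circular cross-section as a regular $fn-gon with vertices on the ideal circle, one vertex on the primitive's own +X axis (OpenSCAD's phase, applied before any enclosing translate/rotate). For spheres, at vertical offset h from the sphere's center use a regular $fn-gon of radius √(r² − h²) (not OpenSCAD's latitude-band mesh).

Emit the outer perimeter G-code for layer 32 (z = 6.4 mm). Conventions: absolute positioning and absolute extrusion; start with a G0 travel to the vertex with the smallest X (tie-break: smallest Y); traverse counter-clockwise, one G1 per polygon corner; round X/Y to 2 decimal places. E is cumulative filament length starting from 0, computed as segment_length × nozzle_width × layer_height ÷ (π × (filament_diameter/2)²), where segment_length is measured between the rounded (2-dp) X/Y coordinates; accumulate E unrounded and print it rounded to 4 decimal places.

At z = 6.4 mm: the r=9 sphere slices to a regular 8-gon of circumradius 8.616 (√(r²−h²) with h=2.6 from center). The outline is a single polygon with 8 vertices. Extrusion per mm of travel: 0.8 × 0.2 / (π × 0.875²) = 0.066520. Accumulating E over each segment gives final E = 3.5094.

G0 X-8.62 Y0.00 Z6.40
G1 X-6.09 Y-6.09 E0.4387
G1 X0.00 Y-8.62 E0.8774
G1 X6.09 Y-6.09 E1.3160
G1 X8.62 Y0.00 E1.7547
G1 X6.09 Y6.09 E2.1934
G1 X0.00 Y8.62 E2.6321
G1 X-6.09 Y6.09 E3.0707
G1 X-8.62 Y0.00 E3.5094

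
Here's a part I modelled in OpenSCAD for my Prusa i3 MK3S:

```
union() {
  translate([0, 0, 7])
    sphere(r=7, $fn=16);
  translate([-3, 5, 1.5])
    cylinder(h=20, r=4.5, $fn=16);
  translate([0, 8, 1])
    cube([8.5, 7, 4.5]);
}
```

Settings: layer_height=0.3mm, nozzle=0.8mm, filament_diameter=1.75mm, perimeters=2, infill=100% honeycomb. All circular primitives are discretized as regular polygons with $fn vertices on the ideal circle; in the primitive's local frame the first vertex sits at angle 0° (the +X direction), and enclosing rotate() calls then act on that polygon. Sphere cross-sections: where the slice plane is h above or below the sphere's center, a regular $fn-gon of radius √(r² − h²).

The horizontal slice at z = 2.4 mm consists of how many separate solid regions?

At z = 2.4 mm: the sphere: section is a regular 16-gon, circumradius = √(r²−h²) = √(7²−4.6²) = 5.276; the r=4.5 cylinder at (-3, 5) contributes a regular 16-gon of circumradius 4.5; the cube at (0, 8) is present — its section is the full 8.5×7 rectangle; Merging all regions: the regions partially overlap (shared area 20.46 mm²), so overlapping operands fuse into one piece — 1 connected region. The result has 1 disconnected region.

1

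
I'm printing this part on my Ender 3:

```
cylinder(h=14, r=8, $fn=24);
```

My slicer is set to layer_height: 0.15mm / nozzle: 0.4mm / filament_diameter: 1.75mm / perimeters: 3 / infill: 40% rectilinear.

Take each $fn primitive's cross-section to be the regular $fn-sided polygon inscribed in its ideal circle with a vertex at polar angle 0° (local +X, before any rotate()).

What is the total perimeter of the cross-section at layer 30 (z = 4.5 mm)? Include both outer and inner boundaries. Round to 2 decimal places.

At z = 4.5 mm: the cylinder: section is a regular 24-gon, circumradius r=8 (perimeter = 2·24·8.000·sin(180°/24) = 50.12 mm). Overall, the cross-section is a single solid region. Total boundary length (outer) = 50.12 mm.

50.12 mm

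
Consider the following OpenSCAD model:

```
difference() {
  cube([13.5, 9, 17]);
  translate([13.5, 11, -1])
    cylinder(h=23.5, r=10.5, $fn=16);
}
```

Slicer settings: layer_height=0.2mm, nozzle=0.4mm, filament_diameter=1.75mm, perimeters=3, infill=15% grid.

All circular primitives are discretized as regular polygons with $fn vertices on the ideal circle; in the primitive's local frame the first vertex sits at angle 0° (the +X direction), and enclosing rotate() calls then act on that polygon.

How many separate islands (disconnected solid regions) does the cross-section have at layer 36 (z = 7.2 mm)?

At z = 7.2 mm: the cube is present — its section is the full 13.5×9 rectangle; the r=10.5 cylinder at (13.5, 11) contributes a regular 16-gon of circumradius 10.5; Taking the first minus the rest: starting from the 13.5×9 cube, the r=10.5 cylinder at (13.5, 11) partially overlaps it — only the 63.78 mm² overlap (of its 337.53 mm²) is removed, clipping the outline — 1 connected region. Overall, the cross-section is a single solid region. Island count = 1.

1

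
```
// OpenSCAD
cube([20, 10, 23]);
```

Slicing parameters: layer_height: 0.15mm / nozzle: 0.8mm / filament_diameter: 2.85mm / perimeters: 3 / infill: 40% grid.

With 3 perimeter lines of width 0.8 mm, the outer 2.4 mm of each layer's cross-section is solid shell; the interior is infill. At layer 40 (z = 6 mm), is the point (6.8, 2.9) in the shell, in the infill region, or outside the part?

infill

At z = 6 mm: the cube (footprint 20×10) is included at this height. Overall, the cross-section is a single solid region. The nearest boundary edge runs (0.00, 0.00)→(20.00, 0.00); distance from the point to it = 2.90 mm. The point is inside the cross-section and 2.90 mm from the nearest boundary — more than the 2.4 mm shell width (3 × 0.8), so it's in the infill interior.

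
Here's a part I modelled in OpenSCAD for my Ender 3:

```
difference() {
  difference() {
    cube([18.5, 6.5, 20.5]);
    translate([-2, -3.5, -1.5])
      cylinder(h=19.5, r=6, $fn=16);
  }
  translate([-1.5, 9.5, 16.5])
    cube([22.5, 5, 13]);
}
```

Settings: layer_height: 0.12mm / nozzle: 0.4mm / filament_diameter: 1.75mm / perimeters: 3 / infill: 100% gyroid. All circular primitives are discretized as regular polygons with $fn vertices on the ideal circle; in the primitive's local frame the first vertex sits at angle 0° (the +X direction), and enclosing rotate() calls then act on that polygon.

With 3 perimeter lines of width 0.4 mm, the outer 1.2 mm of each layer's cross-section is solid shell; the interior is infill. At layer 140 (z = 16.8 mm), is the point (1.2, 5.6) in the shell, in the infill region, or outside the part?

shell

At z = 16.8 mm: the cube (footprint 18.5×6.5) is included at this height; the cylinder at (-2, -3.5): section is a regular 16-gon, circumradius r=6; Subtracting the remaining from the first: starting from the 18.5×6.5 cube, the r=6 cylinder at (-2, -3.5) partially overlaps it — only the 3.51 mm² overlap (of its 110.21 mm²) is removed, clipping the outline — 1 connected region; the cube at (-1.5, 9.5) (footprint 22.5×5) is included at this height; Taking the first minus the rest: starting from the result so far, the 22.5×5 cube at (-1.5, 9.5) misses the remaining region (no effect) — 1 connected region. Overall, the cross-section is a single solid region. The nearest boundary edge runs (0.00, 6.50)→(18.50, 6.50); distance from the point to it = 0.90 mm. The point is inside the cross-section, 0.90 mm from the nearest boundary — within the 1.2 mm shell band (3 × 0.4).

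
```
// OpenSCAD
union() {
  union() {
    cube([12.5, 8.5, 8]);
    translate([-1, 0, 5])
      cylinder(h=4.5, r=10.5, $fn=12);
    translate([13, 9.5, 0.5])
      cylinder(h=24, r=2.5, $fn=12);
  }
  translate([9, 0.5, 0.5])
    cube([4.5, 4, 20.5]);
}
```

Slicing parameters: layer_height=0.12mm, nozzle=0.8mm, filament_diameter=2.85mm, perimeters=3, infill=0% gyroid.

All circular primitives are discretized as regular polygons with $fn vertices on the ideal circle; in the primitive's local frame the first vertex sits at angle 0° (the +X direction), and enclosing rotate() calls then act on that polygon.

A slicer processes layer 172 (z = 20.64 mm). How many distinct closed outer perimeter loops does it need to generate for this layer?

2

At z = 20.64 mm: the cube does not reach this height (z outside [0, 8]); the cylinder at (-1, 0) is not intersected at this z (z outside [5, 9.5]); the r=2.5 cylinder at (13, 9.5) gives a regular 12-gon of circumradius 2.5 (constant along its height); Merging all regions: only the r=2.5 cylinder at (13, 9.5) is present, so the union is just that shape — 1 connected region; the cube at (9, 0.5) (footprint 4.5×4) is included at this height; Combining (union): the 2 present regions are separate (no shared area or edge), so areas and boundary lengths simply add and each stays a separate island — 2 connected regions. The result has 2 disconnected regions.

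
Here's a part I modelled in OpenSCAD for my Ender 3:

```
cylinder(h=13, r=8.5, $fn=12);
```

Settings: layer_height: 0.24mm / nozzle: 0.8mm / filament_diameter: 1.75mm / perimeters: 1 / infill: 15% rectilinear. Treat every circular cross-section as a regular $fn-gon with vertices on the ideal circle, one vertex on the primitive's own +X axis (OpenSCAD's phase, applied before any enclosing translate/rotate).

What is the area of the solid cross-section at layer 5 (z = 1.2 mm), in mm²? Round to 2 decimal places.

At z = 1.2 mm: the cylinder: section is a regular 12-gon, circumradius r=8.5 (area = (12/2)·8.500²·sin(360°/12) = 216.75 mm²). Overall, the cross-section is a single solid region. Net area = 216.75 mm².

216.75 mm²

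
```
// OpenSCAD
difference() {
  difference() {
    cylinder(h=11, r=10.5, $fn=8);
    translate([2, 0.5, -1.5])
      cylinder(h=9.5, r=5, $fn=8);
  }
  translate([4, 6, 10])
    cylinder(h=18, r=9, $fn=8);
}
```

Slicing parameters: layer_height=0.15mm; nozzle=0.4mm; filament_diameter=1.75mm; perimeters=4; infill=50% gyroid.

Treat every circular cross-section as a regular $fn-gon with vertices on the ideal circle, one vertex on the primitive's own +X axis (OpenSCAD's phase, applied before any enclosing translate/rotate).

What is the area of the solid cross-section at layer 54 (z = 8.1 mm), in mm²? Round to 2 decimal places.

311.83 mm²

At z = 8.1 mm: the r=10.5 cylinder gives a regular 8-gon of circumradius 10.5 (constant along its height) (area = (8/2)·10.500²·sin(360°/8) = 311.83 mm²); the cylinder at (2, 0.5) is not intersected at this z (z outside [-1.5, 8]); Subtracting the remaining from the first: none of the subtracted shapes is present at this height, so the r=10.5 cylinder is unchanged — area = 311.83 mm²; the cylinder at (4, 6) is not intersected at this z (z outside [10, 28]); After the difference (first − rest): none of the subtracted shapes is present at this height, so that combined region is unchanged — area = 311.83 mm². Overall, the cross-section is a single solid region. Net area = 311.83 mm².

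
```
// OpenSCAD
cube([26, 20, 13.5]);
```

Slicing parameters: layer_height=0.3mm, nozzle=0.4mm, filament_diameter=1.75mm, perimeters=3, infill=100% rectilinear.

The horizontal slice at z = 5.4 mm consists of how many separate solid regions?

At z = 5.4 mm: the cube (footprint 26×20) is included at this height. The result has 1 disconnected region.

1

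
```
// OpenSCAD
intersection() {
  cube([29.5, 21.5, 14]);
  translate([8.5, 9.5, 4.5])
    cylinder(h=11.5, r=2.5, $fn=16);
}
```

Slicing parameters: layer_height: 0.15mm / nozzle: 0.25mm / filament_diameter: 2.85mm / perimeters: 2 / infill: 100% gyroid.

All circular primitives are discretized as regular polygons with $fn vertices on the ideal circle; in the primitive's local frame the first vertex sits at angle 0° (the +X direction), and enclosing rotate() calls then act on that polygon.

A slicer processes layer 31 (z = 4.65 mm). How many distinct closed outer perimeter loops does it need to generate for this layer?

1

At z = 4.65 mm: the cube is present — its section is the full 29.5×21.5 rectangle; the cylinder at (8.5, 9.5): section is a regular 16-gon, circumradius r=2.5; Keeping only the common overlap: the r=2.5 cylinder at (8.5, 9.5) lies inside the 29.5×21.5 cube, so the common part is the r=2.5 cylinder at (8.5, 9.5) itself — 1 connected region. The result has 1 disconnected region.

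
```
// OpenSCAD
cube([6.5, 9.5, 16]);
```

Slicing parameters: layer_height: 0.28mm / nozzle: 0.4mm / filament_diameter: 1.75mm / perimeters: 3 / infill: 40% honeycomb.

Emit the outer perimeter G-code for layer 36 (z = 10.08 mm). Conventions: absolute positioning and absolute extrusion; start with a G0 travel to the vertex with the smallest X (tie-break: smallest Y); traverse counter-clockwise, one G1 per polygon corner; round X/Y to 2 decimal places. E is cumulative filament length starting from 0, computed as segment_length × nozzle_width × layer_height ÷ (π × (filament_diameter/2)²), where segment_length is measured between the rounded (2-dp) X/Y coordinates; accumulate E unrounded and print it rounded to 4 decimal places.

G0 X0.00 Y0.00 Z10.08
G1 X6.50 Y0.00 E0.3027
G1 X6.50 Y9.50 E0.7450
G1 X0.00 Y9.50 E1.0477
G1 X0.00 Y0.00 E1.4901

At z = 10.08 mm: the cube (footprint 6.5×9.5) is included at this height. The outline is a single polygon with 4 vertices. Extrusion per mm of travel: 0.4 × 0.28 / (π × 0.875²) = 0.046564. Accumulating E over each segment gives final E = 1.4901.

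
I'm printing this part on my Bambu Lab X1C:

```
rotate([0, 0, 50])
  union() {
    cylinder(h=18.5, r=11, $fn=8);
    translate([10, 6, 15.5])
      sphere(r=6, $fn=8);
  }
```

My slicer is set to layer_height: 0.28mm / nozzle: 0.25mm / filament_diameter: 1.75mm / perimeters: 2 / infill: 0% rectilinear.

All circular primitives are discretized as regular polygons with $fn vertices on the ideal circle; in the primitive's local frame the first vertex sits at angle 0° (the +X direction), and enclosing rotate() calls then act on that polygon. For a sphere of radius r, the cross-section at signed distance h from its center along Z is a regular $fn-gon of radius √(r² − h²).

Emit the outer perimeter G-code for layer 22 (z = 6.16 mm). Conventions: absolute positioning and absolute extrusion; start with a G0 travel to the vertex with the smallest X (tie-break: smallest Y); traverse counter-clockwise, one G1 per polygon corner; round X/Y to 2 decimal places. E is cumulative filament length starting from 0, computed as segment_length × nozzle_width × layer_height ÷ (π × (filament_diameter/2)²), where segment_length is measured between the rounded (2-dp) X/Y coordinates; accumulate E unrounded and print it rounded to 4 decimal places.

At z = 6.16 mm: the r=11 cylinder gives a regular 8-gon of circumradius 11 (constant along its height); the sphere at (10, 6) is not intersected at this z (|z−center|=9.340 > r=6); Merging all regions: only the r=11 cylinder is present, so the union is just that shape — 1 connected region; (whole slice rotated 50° about Z — lengths, areas and connectivity unchanged). The outline is a single polygon with 8 vertices. Extrusion per mm of travel: 0.25 × 0.28 / (π × 0.875²) = 0.029103. Accumulating E over each segment gives final E = 1.9605.

G0 X-10.96 Y-0.96 Z6.16
G1 X-7.07 Y-8.43 E0.2451
G1 X0.96 Y-10.96 E0.4901
G1 X8.43 Y-7.07 E0.7352
G1 X10.96 Y0.96 E0.9803
G1 X7.07 Y8.43 E1.2254
G1 X-0.96 Y10.96 E1.4704
G1 X-8.43 Y7.07 E1.7155
G1 X-10.96 Y-0.96 E1.9605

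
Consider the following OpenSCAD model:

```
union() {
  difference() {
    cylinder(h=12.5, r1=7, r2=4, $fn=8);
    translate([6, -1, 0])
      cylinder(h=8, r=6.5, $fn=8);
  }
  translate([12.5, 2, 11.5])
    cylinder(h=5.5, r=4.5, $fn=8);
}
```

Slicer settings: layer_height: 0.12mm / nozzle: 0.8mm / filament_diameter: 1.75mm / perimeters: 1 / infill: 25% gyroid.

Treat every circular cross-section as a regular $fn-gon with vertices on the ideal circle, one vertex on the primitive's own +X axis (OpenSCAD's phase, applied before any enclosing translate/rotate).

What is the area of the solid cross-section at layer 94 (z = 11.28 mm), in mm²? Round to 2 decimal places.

At z = 11.28 mm: the cone (r1=7→r2=4) has section circumradius 4.293 here — a regular 8-gon (area = (8/2)·4.293²·sin(360°/8) = 52.12 mm²); the cylinder at (6, -1) is not intersected at this z (z outside [0, 8]); After the difference (first − rest): none of the subtracted shapes is present at this height, so the cone is unchanged — area = 52.12 mm²; the cylinder at (12.5, 2) is absent (z outside [11.5, 17]); Merging all regions: only the result so far is present, so the union is just that shape — area = 52.12 mm². Overall, the cross-section is a single solid region. Net area = 52.12 mm².

52.12 mm²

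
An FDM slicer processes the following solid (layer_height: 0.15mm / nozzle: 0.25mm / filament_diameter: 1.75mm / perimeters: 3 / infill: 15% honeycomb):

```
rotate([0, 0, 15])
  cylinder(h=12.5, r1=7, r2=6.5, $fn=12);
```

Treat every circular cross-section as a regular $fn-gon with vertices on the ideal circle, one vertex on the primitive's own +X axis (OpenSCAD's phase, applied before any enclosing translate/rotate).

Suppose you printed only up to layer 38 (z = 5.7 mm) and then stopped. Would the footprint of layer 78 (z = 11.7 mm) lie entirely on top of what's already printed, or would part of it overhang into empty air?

entirely on top

Compare the two slices. At z = 5.7: the cone contributes a regular 12-gon of circumradius 6.772 (interpolated between r1=7 and r2=6.5 at t=0.456) (area = (12/2)·6.772²·sin(360°/12) = 137.58 mm²); (rotated 15° about Z; rotation is an isometry so areas/perimeters/island counts are preserved). At z = 11.7: the cone contributes a regular 12-gon of circumradius 6.532 (interpolated between r1=7 and r2=6.5 at t=0.936) (area = (12/2)·6.532²·sin(360°/12) = 128.00 mm²); (whole slice rotated 15° about Z — lengths, areas and connectivity unchanged). Checking containment: the cross-section at z = 11.7 is a subset of the cross-section at z = 5.7.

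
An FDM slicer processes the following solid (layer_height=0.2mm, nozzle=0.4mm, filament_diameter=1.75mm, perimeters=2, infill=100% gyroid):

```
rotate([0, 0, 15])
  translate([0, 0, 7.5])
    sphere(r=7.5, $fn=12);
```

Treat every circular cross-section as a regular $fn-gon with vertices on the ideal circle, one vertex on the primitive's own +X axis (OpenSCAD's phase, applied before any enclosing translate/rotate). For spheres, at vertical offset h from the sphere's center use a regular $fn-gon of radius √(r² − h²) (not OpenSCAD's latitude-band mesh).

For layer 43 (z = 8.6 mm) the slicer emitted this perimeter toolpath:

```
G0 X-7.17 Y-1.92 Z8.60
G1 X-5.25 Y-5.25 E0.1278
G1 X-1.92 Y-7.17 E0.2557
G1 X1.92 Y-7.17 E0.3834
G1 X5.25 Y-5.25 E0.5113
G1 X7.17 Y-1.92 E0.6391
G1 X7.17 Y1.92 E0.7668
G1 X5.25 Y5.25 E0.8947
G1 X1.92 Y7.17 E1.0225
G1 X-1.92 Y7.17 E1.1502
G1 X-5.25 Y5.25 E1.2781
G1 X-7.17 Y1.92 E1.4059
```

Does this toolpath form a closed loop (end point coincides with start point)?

no

Start point (G0): (-7.17, -1.92). End point (last G1): the path does not return to the start — open.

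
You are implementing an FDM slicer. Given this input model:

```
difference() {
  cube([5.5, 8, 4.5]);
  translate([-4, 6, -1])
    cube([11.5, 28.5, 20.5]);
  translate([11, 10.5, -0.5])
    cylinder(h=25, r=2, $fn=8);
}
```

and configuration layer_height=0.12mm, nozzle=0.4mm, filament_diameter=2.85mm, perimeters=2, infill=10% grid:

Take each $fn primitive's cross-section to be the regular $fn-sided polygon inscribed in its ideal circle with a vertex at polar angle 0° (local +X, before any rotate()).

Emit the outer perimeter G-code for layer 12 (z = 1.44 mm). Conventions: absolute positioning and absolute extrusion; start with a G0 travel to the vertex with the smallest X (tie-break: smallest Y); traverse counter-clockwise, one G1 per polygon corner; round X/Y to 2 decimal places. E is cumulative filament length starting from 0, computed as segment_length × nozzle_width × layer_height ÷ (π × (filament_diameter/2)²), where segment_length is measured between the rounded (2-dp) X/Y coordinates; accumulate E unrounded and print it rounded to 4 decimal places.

G0 X0.00 Y0.00 Z1.44
G1 X5.50 Y0.00 E0.0414
G1 X5.50 Y6.00 E0.0865
G1 X0.00 Y6.00 E0.1279
G1 X0.00 Y0.00 E0.1731

At z = 1.44 mm: the cube is present — its section is the full 5.5×8 rectangle; the cube at (-4, 6) is present — its section is the full 11.5×28.5 rectangle; the r=2 cylinder at (11, 10.5) gives a regular 8-gon of circumradius 2 (constant along its height); Subtracting the remaining from the first: starting from the 5.5×8 cube, the 11.5×28.5 cube at (-4, 6) partially overlaps it — only the 11.00 mm² overlap (of its 327.75 mm²) is removed, clipping the outline; the r=2 cylinder at (11, 10.5) misses the remaining region (no effect) — 1 connected region. The outline is a single polygon with 4 vertices. Extrusion per mm of travel: 0.4 × 0.12 / (π × 1.425²) = 0.007524. Accumulating E over each segment gives final E = 0.1731.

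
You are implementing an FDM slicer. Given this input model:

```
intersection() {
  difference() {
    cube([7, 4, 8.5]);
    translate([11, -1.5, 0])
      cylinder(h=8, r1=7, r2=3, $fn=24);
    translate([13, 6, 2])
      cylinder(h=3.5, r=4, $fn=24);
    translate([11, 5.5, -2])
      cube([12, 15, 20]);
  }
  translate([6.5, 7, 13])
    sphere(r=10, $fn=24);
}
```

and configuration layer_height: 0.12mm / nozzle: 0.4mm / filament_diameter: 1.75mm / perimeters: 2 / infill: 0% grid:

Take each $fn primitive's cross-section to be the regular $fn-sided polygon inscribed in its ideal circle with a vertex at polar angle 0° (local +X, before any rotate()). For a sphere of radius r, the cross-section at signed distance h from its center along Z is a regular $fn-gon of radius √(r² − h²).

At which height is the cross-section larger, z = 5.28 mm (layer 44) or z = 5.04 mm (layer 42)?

Layer 44 (z = 5.28): the 7×4 cube contributes its full rectangle (area 28.00 mm²); the cone at (11, -1.5) (r1=7→r2=3) has section circumradius 4.360 here — a regular 24-gon (area = (24/2)·4.360²·sin(360°/24) = 59.04 mm²); the r=4 cylinder at (13, 6) gives a regular 24-gon of circumradius 4 (constant along its height) (area = (24/2)·4.000²·sin(360°/24) = 49.69 mm²); the cube at (11, 5.5) is present — its section is the full 12×15 rectangle (area 180.00 mm²); Subtracting the remaining from the first: starting from the 7×4 cube (28.00 mm²), the cone at (11, -1.5) partially overlaps it — only the 0.00 mm² overlap (of its 59.04 mm²) is removed, clipping the outline; the r=4 cylinder at (13, 6) misses the remaining region (no effect); the 12×15 cube at (11, 5.5) misses the remaining region (no effect) — area = 28.00 mm²; the r=10 sphere at (6.5, 7) slices to a regular 24-gon of circumradius 6.356 (√(r²−h²) with h=7.72 from center) (area = (24/2)·6.356²·sin(360°/24) = 125.48 mm²); Taking the intersection: the r=10 sphere at (6.5, 7) partially overlaps the result so far; clipping to the common part keeps 14.81 mm² — area = 14.81 mm². So its area = 14.81 mm². Layer 42 (z = 5.04): the cube (footprint 7×4) is included at this height (area 28.00 mm²); the cone at (11, -1.5): at t=0.630 of its height the radius interpolates to r₁+(r₂−r₁)t = 4.480, giving a regular 24-gon of that circumradius (area = (24/2)·4.480²·sin(360°/24) = 62.34 mm²); the cylinder at (13, 6): section is a regular 24-gon, circumradius r=4 (area = (24/2)·4.000²·sin(360°/24) = 49.69 mm²); the 12×15 cube at (11, 5.5) contributes its full rectangle (area 180.00 mm²); After the difference (first − rest): starting from the 7×4 cube (28.00 mm²), the cone at (11, -1.5) partially overlaps it — only the 0.04 mm² overlap (of its 62.34 mm²) is removed, clipping the outline; the r=4 cylinder at (13, 6) misses the remaining region (no effect); the 12×15 cube at (11, 5.5) misses the remaining region (no effect) — area = 27.96 mm²; the r=10 sphere at (6.5, 7) contributes a regular 24-gon of circumradius √(10²−7.96²) = 6.053 (area = (24/2)·6.053²·sin(360°/24) = 113.79 mm²); Taking the intersection: the r=10 sphere at (6.5, 7) partially overlaps the result so far; clipping to the common part keeps 12.68 mm² — area = 12.68 mm². So its area = 12.68 mm². Layer 44 is larger (14.81 vs 12.68 mm²).

layer 44 (z = 5.28 mm)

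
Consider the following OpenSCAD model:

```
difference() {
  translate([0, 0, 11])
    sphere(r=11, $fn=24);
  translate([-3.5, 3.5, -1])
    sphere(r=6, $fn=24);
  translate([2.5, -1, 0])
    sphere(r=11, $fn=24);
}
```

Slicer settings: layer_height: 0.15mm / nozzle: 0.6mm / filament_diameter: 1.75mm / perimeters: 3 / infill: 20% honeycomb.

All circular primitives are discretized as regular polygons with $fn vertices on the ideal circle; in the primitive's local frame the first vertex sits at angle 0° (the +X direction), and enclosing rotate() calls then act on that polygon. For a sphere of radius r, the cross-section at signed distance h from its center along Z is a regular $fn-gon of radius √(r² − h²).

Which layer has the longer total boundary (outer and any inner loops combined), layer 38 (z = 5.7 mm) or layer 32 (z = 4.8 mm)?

layer 38 (z = 5.7 mm)

Layer 38 (z = 5.7): the r=11 sphere slices to a regular 24-gon of circumradius 9.639 (√(r²−h²) with h=5.3 from center) (perimeter = 2·24·9.639·sin(180°/24) = 60.39 mm); the sphere at (-3.5, 3.5) is not intersected at this z (|z−center|=6.700 > r=6); the r=11 sphere at (2.5, -1) contributes a regular 24-gon of circumradius √(11²−5.7²) = 9.408 (perimeter = 2·24·9.408·sin(180°/24) = 58.94 mm); After the difference (first − rest): starting from the r=11 sphere, the r=11 sphere at (2.5, -1) partially overlaps it — only the 230.73 mm² overlap (of its 274.90 mm²) is removed, clipping the outline — boundary = 62.79 mm. So its perimeter = 62.79 mm. Layer 32 (z = 4.8): the r=11 sphere slices to a regular 24-gon of circumradius 9.086 (√(r²−h²) with h=6.2 from center) (perimeter = 2·24·9.086·sin(180°/24) = 56.93 mm); the sphere at (-3.5, 3.5): section is a regular 24-gon, circumradius = √(r²−h²) = √(6²−5.8²) = 1.536 (perimeter = 2·24·1.536·sin(180°/24) = 9.62 mm); the sphere at (2.5, -1): section is a regular 24-gon, circumradius = √(r²−h²) = √(11²−4.8²) = 9.897 (perimeter = 2·24·9.897·sin(180°/24) = 62.01 mm); Subtracting the remaining from the first: starting from the r=11 sphere, the r=6 sphere at (-3.5, 3.5) lies wholly inside it (removes its full 7.33 mm² and its 9.62 mm outline becomes a hole wall); the r=11 sphere at (2.5, -1) partially overlaps it — only the 220.02 mm² overlap (of its 304.25 mm²) is removed, clipping the outline — boundary = 47.96 mm. So its perimeter = 47.96 mm. Layer 38 is larger (62.79 vs 47.96 mm).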